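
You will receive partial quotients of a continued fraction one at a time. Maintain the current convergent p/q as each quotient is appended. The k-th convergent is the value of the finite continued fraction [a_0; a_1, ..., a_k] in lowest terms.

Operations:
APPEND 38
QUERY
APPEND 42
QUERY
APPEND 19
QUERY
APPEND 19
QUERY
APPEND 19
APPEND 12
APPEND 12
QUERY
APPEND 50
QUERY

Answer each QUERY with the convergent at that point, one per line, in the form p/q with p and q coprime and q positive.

38/1
1597/42
30381/799
578836/15223
1606044457/42237896
80435140866/2115390455

APPEND 38: p_0 = 38·1 + 0 = 38, q_0 = 38·0 + 1 = 1 → 38/1
APPEND 42: p_1 = 42·38 + 1 = 1597, q_1 = 42·1 + 0 = 42 → 1597/42
APPEND 19: p_2 = 19·1597 + 38 = 30381, q_2 = 19·42 + 1 = 799 → 30381/799
APPEND 19: p_3 = 19·30381 + 1597 = 578836, q_3 = 19·799 + 42 = 15223 → 578836/15223
APPEND 19: p_4 = 19·578836 + 30381 = 11028265, q_4 = 19·15223 + 799 = 290036 → 11028265/290036
APPEND 12: p_5 = 12·11028265 + 578836 = 132918016, q_5 = 12·290036 + 15223 = 3495655 → 132918016/3495655
APPEND 12: p_6 = 12·132918016 + 11028265 = 1606044457, q_6 = 12·3495655 + 290036 = 42237896 → 1606044457/42237896
APPEND 50: p_7 = 50·1606044457 + 132918016 = 80435140866, q_7 = 50·42237896 + 3495655 = 2115390455 → 80435140866/2115390455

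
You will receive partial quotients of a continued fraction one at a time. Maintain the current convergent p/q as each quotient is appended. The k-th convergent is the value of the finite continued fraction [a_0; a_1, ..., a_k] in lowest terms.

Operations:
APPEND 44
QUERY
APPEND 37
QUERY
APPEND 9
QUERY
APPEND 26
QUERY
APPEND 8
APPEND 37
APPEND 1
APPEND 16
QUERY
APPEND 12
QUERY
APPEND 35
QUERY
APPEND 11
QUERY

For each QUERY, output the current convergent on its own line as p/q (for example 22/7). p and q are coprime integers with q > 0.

APPEND 44: p_0 = 44·1 + 0 = 44, q_0 = 44·0 + 1 = 1 → 44/1
APPEND 37: p_1 = 37·44 + 1 = 1629, q_1 = 37·1 + 0 = 37 → 1629/37
APPEND 9: p_2 = 9·1629 + 44 = 14705, q_2 = 9·37 + 1 = 334 → 14705/334
APPEND 26: p_3 = 26·14705 + 1629 = 383959, q_3 = 26·334 + 37 = 8721 → 383959/8721
APPEND 8: p_4 = 8·383959 + 14705 = 3086377, q_4 = 8·8721 + 334 = 70102 → 3086377/70102
APPEND 37: p_5 = 37·3086377 + 383959 = 114579908, q_5 = 37·70102 + 8721 = 2602495 → 114579908/2602495
APPEND 1: p_6 = 1·114579908 + 3086377 = 117666285, q_6 = 1·2602495 + 70102 = 2672597 → 117666285/2672597
APPEND 16: p_7 = 16·117666285 + 114579908 = 1997240468, q_7 = 16·2672597 + 2602495 = 45364047 → 1997240468/45364047
APPEND 12: p_8 = 12·1997240468 + 117666285 = 24084551901, q_8 = 12·45364047 + 2672597 = 547041161 → 24084551901/547041161
APPEND 35: p_9 = 35·24084551901 + 1997240468 = 844956557003, q_9 = 35·547041161 + 45364047 = 19191804682 → 844956557003/19191804682
APPEND 11: p_10 = 11·844956557003 + 24084551901 = 9318606678934, q_10 = 11·19191804682 + 547041161 = 211656892663 → 9318606678934/211656892663

44/1
1629/37
14705/334
383959/8721
1997240468/45364047
24084551901/547041161
844956557003/19191804682
9318606678934/211656892663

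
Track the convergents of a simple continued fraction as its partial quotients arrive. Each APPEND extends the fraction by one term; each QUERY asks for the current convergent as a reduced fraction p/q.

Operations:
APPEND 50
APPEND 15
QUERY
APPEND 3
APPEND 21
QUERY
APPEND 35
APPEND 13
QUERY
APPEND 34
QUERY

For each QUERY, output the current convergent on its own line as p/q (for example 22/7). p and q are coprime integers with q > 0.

APPEND 50: p_0 = 50·1 + 0 = 50, q_0 = 50·0 + 1 = 1 → 50/1
APPEND 15: p_1 = 15·50 + 1 = 751, q_1 = 15·1 + 0 = 15 → 751/15
APPEND 3: p_2 = 3·751 + 50 = 2303, q_2 = 3·15 + 1 = 46 → 2303/46
APPEND 21: p_3 = 21·2303 + 751 = 49114, q_3 = 21·46 + 15 = 981 → 49114/981
APPEND 35: p_4 = 35·49114 + 2303 = 1721293, q_4 = 35·981 + 46 = 34381 → 1721293/34381
APPEND 13: p_5 = 13·1721293 + 49114 = 22425923, q_5 = 13·34381 + 981 = 447934 → 22425923/447934
APPEND 34: p_6 = 34·22425923 + 1721293 = 764202675, q_6 = 34·447934 + 34381 = 15264137 → 764202675/15264137

751/15
49114/981
22425923/447934
764202675/15264137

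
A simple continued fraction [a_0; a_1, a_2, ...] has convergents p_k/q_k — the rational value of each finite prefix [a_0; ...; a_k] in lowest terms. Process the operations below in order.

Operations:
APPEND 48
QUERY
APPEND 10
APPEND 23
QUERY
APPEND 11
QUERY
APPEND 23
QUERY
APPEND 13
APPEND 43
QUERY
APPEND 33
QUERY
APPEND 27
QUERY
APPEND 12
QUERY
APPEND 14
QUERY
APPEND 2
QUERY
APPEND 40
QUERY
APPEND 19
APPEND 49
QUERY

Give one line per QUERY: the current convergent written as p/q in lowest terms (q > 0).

APPEND 48: p_0 = 48·1 + 0 = 48, q_0 = 48·0 + 1 = 1 → 48/1
APPEND 10: p_1 = 10·48 + 1 = 481, q_1 = 10·1 + 0 = 10 → 481/10
APPEND 23: p_2 = 23·481 + 48 = 11111, q_2 = 23·10 + 1 = 231 → 11111/231
APPEND 11: p_3 = 11·11111 + 481 = 122702, q_3 = 11·231 + 10 = 2551 → 122702/2551
APPEND 23: p_4 = 23·122702 + 11111 = 2833257, q_4 = 23·2551 + 231 = 58904 → 2833257/58904
APPEND 13: p_5 = 13·2833257 + 122702 = 36955043, q_5 = 13·58904 + 2551 = 768303 → 36955043/768303
APPEND 43: p_6 = 43·36955043 + 2833257 = 1591900106, q_6 = 43·768303 + 58904 = 33095933 → 1591900106/33095933
APPEND 33: p_7 = 33·1591900106 + 36955043 = 52569658541, q_7 = 33·33095933 + 768303 = 1092934092 → 52569658541/1092934092
APPEND 27: p_8 = 27·52569658541 + 1591900106 = 1420972680713, q_8 = 27·1092934092 + 33095933 = 29542316417 → 1420972680713/29542316417
APPEND 12: p_9 = 12·1420972680713 + 52569658541 = 17104241827097, q_9 = 12·29542316417 + 1092934092 = 355600731096 → 17104241827097/355600731096
APPEND 14: p_10 = 14·17104241827097 + 1420972680713 = 240880358260071, q_10 = 14·355600731096 + 29542316417 = 5007952551761 → 240880358260071/5007952551761
APPEND 2: p_11 = 2·240880358260071 + 17104241827097 = 498864958347239, q_11 = 2·5007952551761 + 355600731096 = 10371505834618 → 498864958347239/10371505834618
APPEND 40: p_12 = 40·498864958347239 + 240880358260071 = 20195478692149631, q_12 = 40·10371505834618 + 5007952551761 = 419868185936481 → 20195478692149631/419868185936481
APPEND 19: p_13 = 19·20195478692149631 + 498864958347239 = 384212960109190228, q_13 = 19·419868185936481 + 10371505834618 = 7987867038627757 → 384212960109190228/7987867038627757
APPEND 49: p_14 = 49·384212960109190228 + 20195478692149631 = 18846630524042470803, q_14 = 49·7987867038627757 + 419868185936481 = 391825353078696574 → 18846630524042470803/391825353078696574

48/1
11111/231
122702/2551
2833257/58904
1591900106/33095933
52569658541/1092934092
1420972680713/29542316417
17104241827097/355600731096
240880358260071/5007952551761
498864958347239/10371505834618
20195478692149631/419868185936481
18846630524042470803/391825353078696574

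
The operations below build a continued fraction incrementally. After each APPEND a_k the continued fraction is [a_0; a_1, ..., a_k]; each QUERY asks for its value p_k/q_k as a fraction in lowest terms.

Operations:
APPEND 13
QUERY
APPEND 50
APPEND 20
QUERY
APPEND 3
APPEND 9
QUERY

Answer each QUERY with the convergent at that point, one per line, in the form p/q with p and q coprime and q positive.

APPEND 13: p_0 = 13·1 + 0 = 13, q_0 = 13·0 + 1 = 1 → 13/1
APPEND 50: p_1 = 50·13 + 1 = 651, q_1 = 50·1 + 0 = 50 → 651/50
APPEND 20: p_2 = 20·651 + 13 = 13033, q_2 = 20·50 + 1 = 1001 → 13033/1001
APPEND 3: p_3 = 3·13033 + 651 = 39750, q_3 = 3·1001 + 50 = 3053 → 39750/3053
APPEND 9: p_4 = 9·39750 + 13033 = 370783, q_4 = 9·3053 + 1001 = 28478 → 370783/28478

13/1
13033/1001
370783/28478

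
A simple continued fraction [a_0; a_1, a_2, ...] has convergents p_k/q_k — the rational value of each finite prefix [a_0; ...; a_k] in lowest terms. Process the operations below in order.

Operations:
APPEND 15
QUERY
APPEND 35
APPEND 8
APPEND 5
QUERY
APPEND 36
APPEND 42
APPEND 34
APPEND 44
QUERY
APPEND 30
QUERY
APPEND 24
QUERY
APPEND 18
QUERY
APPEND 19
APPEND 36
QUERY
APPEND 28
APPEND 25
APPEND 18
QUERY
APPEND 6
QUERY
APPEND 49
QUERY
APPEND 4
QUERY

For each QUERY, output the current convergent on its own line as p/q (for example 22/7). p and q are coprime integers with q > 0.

15/1
21641/1440
49316003059/3281504758
1480600161835/98519672609
35583719887099/2367753647374
641987558129617/42718085325341
441042491234723209/29347127579164049
5582940583797591470736/371490894496156376357
33807120122824198539475/2249538053694302977816
1662131826602183319905011/110598855525517002289341
6682334426531557478159519/444644960155762312135180

APPEND 15: p_0 = 15·1 + 0 = 15, q_0 = 15·0 + 1 = 1 → 15/1
APPEND 35: p_1 = 35·15 + 1 = 526, q_1 = 35·1 + 0 = 35 → 526/35
APPEND 8: p_2 = 8·526 + 15 = 4223, q_2 = 8·35 + 1 = 281 → 4223/281
APPEND 5: p_3 = 5·4223 + 526 = 21641, q_3 = 5·281 + 35 = 1440 → 21641/1440
APPEND 36: p_4 = 36·21641 + 4223 = 783299, q_4 = 36·1440 + 281 = 52121 → 783299/52121
APPEND 42: p_5 = 42·783299 + 21641 = 32920199, q_5 = 42·52121 + 1440 = 2190522 → 32920199/2190522
APPEND 34: p_6 = 34·32920199 + 783299 = 1120070065, q_6 = 34·2190522 + 52121 = 74529869 → 1120070065/74529869
APPEND 44: p_7 = 44·1120070065 + 32920199 = 49316003059, q_7 = 44·74529869 + 2190522 = 3281504758 → 49316003059/3281504758
APPEND 30: p_8 = 30·49316003059 + 1120070065 = 1480600161835, q_8 = 30·3281504758 + 74529869 = 98519672609 → 1480600161835/98519672609
APPEND 24: p_9 = 24·1480600161835 + 49316003059 = 35583719887099, q_9 = 24·98519672609 + 3281504758 = 2367753647374 → 35583719887099/2367753647374
APPEND 18: p_10 = 18·35583719887099 + 1480600161835 = 641987558129617, q_10 = 18·2367753647374 + 98519672609 = 42718085325341 → 641987558129617/42718085325341
APPEND 19: p_11 = 19·641987558129617 + 35583719887099 = 12233347324349822, q_11 = 19·42718085325341 + 2367753647374 = 814011374828853 → 12233347324349822/814011374828853
APPEND 36: p_12 = 36·12233347324349822 + 641987558129617 = 441042491234723209, q_12 = 36·814011374828853 + 42718085325341 = 29347127579164049 → 441042491234723209/29347127579164049
APPEND 28: p_13 = 28·441042491234723209 + 12233347324349822 = 12361423101896599674, q_13 = 28·29347127579164049 + 814011374828853 = 822533583591422225 → 12361423101896599674/822533583591422225
APPEND 25: p_14 = 25·12361423101896599674 + 441042491234723209 = 309476620038649715059, q_14 = 25·822533583591422225 + 29347127579164049 = 20592686717364719674 → 309476620038649715059/20592686717364719674
APPEND 18: p_15 = 18·309476620038649715059 + 12361423101896599674 = 5582940583797591470736, q_15 = 18·20592686717364719674 + 822533583591422225 = 371490894496156376357 → 5582940583797591470736/371490894496156376357
APPEND 6: p_16 = 6·5582940583797591470736 + 309476620038649715059 = 33807120122824198539475, q_16 = 6·371490894496156376357 + 20592686717364719674 = 2249538053694302977816 → 33807120122824198539475/2249538053694302977816
APPEND 49: p_17 = 49·33807120122824198539475 + 5582940583797591470736 = 1662131826602183319905011, q_17 = 49·2249538053694302977816 + 371490894496156376357 = 110598855525517002289341 → 1662131826602183319905011/110598855525517002289341
APPEND 4: p_18 = 4·1662131826602183319905011 + 33807120122824198539475 = 6682334426531557478159519, q_18 = 4·110598855525517002289341 + 2249538053694302977816 = 444644960155762312135180 → 6682334426531557478159519/444644960155762312135180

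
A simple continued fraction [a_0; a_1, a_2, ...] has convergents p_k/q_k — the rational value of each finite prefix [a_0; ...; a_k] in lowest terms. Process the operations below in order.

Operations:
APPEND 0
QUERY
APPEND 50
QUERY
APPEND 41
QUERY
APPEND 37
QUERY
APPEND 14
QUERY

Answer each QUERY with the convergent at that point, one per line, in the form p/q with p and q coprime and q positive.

0/1
1/50
41/2051
1518/75937
21293/1065169

APPEND 0: p_0 = 0·1 + 0 = 0, q_0 = 0·0 + 1 = 1 → 0/1
APPEND 50: p_1 = 50·0 + 1 = 1, q_1 = 50·1 + 0 = 50 → 1/50
APPEND 41: p_2 = 41·1 + 0 = 41, q_2 = 41·50 + 1 = 2051 → 41/2051
APPEND 37: p_3 = 37·41 + 1 = 1518, q_3 = 37·2051 + 50 = 75937 → 1518/75937
APPEND 14: p_4 = 14·1518 + 41 = 21293, q_4 = 14·75937 + 2051 = 1065169 → 21293/1065169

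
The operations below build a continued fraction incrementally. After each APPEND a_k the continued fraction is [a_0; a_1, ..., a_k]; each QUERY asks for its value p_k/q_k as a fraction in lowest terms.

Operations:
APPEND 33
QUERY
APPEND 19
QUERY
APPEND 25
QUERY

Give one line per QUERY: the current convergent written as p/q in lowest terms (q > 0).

33/1
628/19
15733/476

APPEND 33: p_0 = 33·1 + 0 = 33, q_0 = 33·0 + 1 = 1 → 33/1
APPEND 19: p_1 = 19·33 + 1 = 628, q_1 = 19·1 + 0 = 19 → 628/19
APPEND 25: p_2 = 25·628 + 33 = 15733, q_2 = 25·19 + 1 = 476 → 15733/476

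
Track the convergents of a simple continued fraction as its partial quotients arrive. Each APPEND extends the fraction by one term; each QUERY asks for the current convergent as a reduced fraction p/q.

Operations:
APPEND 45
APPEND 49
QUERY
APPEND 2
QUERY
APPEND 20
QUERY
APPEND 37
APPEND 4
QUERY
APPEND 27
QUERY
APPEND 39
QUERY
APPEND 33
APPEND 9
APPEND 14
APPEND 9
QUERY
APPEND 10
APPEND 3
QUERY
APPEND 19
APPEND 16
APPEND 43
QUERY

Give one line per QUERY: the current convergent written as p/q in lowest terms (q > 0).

2206/49
4457/99
91346/2029
13628382/302717
371350573/8248531
14496300729/321995426
553360194566343/12291373841630
17337178349821281/385097704079831
231561184016209588748/5143494432562540517

APPEND 45: p_0 = 45·1 + 0 = 45, q_0 = 45·0 + 1 = 1 → 45/1
APPEND 49: p_1 = 49·45 + 1 = 2206, q_1 = 49·1 + 0 = 49 → 2206/49
APPEND 2: p_2 = 2·2206 + 45 = 4457, q_2 = 2·49 + 1 = 99 → 4457/99
APPEND 20: p_3 = 20·4457 + 2206 = 91346, q_3 = 20·99 + 49 = 2029 → 91346/2029
APPEND 37: p_4 = 37·91346 + 4457 = 3384259, q_4 = 37·2029 + 99 = 75172 → 3384259/75172
APPEND 4: p_5 = 4·3384259 + 91346 = 13628382, q_5 = 4·75172 + 2029 = 302717 → 13628382/302717
APPEND 27: p_6 = 27·13628382 + 3384259 = 371350573, q_6 = 27·302717 + 75172 = 8248531 → 371350573/8248531
APPEND 39: p_7 = 39·371350573 + 13628382 = 14496300729, q_7 = 39·8248531 + 302717 = 321995426 → 14496300729/321995426
APPEND 33: p_8 = 33·14496300729 + 371350573 = 478749274630, q_8 = 33·321995426 + 8248531 = 10634097589 → 478749274630/10634097589
APPEND 9: p_9 = 9·478749274630 + 14496300729 = 4323239772399, q_9 = 9·10634097589 + 321995426 = 96028873727 → 4323239772399/96028873727
APPEND 14: p_10 = 14·4323239772399 + 478749274630 = 61004106088216, q_10 = 14·96028873727 + 10634097589 = 1355038329767 → 61004106088216/1355038329767
APPEND 9: p_11 = 9·61004106088216 + 4323239772399 = 553360194566343, q_11 = 9·1355038329767 + 96028873727 = 12291373841630 → 553360194566343/12291373841630
APPEND 10: p_12 = 10·553360194566343 + 61004106088216 = 5594606051751646, q_12 = 10·12291373841630 + 1355038329767 = 124268776746067 → 5594606051751646/124268776746067
APPEND 3: p_13 = 3·5594606051751646 + 553360194566343 = 17337178349821281, q_13 = 3·124268776746067 + 12291373841630 = 385097704079831 → 17337178349821281/385097704079831
APPEND 19: p_14 = 19·17337178349821281 + 5594606051751646 = 335000994698355985, q_14 = 19·385097704079831 + 124268776746067 = 7441125154262856 → 335000994698355985/7441125154262856
APPEND 16: p_15 = 16·335000994698355985 + 17337178349821281 = 5377353093523517041, q_15 = 16·7441125154262856 + 385097704079831 = 119443100172285527 → 5377353093523517041/119443100172285527
APPEND 43: p_16 = 43·5377353093523517041 + 335000994698355985 = 231561184016209588748, q_16 = 43·119443100172285527 + 7441125154262856 = 5143494432562540517 → 231561184016209588748/5143494432562540517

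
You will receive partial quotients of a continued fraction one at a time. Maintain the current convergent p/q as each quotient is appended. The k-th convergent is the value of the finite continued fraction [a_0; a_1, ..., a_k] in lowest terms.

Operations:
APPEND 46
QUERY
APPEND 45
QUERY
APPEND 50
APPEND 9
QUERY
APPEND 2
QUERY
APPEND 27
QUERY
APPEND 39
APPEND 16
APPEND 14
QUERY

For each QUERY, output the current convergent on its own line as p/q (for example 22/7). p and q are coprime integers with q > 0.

APPEND 46: p_0 = 46·1 + 0 = 46, q_0 = 46·0 + 1 = 1 → 46/1
APPEND 45: p_1 = 45·46 + 1 = 2071, q_1 = 45·1 + 0 = 45 → 2071/45
APPEND 50: p_2 = 50·2071 + 46 = 103596, q_2 = 50·45 + 1 = 2251 → 103596/2251
APPEND 9: p_3 = 9·103596 + 2071 = 934435, q_3 = 9·2251 + 45 = 20304 → 934435/20304
APPEND 2: p_4 = 2·934435 + 103596 = 1972466, q_4 = 2·20304 + 2251 = 42859 → 1972466/42859
APPEND 27: p_5 = 27·1972466 + 934435 = 54191017, q_5 = 27·42859 + 20304 = 1177497 → 54191017/1177497
APPEND 39: p_6 = 39·54191017 + 1972466 = 2115422129, q_6 = 39·1177497 + 42859 = 45965242 → 2115422129/45965242
APPEND 16: p_7 = 16·2115422129 + 54191017 = 33900945081, q_7 = 16·45965242 + 1177497 = 736621369 → 33900945081/736621369
APPEND 14: p_8 = 14·33900945081 + 2115422129 = 476728653263, q_8 = 14·736621369 + 45965242 = 10358664408 → 476728653263/10358664408

46/1
2071/45
934435/20304
1972466/42859
54191017/1177497
476728653263/10358664408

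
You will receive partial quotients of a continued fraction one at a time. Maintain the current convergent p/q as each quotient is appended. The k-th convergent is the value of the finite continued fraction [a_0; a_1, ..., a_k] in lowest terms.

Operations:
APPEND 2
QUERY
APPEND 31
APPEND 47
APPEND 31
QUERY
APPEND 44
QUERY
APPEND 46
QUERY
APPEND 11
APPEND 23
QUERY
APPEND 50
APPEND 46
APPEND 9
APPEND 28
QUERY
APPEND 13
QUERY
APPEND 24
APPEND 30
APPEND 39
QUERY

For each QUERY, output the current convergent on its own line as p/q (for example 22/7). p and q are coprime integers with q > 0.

APPEND 2: p_0 = 2·1 + 0 = 2, q_0 = 2·0 + 1 = 1 → 2/1
APPEND 31: p_1 = 31·2 + 1 = 63, q_1 = 31·1 + 0 = 31 → 63/31
APPEND 47: p_2 = 47·63 + 2 = 2963, q_2 = 47·31 + 1 = 1458 → 2963/1458
APPEND 31: p_3 = 31·2963 + 63 = 91916, q_3 = 31·1458 + 31 = 45229 → 91916/45229
APPEND 44: p_4 = 44·91916 + 2963 = 4047267, q_4 = 44·45229 + 1458 = 1991534 → 4047267/1991534
APPEND 46: p_5 = 46·4047267 + 91916 = 186266198, q_5 = 46·1991534 + 45229 = 91655793 → 186266198/91655793
APPEND 11: p_6 = 11·186266198 + 4047267 = 2052975445, q_6 = 11·91655793 + 1991534 = 1010205257 → 2052975445/1010205257
APPEND 23: p_7 = 23·2052975445 + 186266198 = 47404701433, q_7 = 23·1010205257 + 91655793 = 23326376704 → 47404701433/23326376704
APPEND 50: p_8 = 50·47404701433 + 2052975445 = 2372288047095, q_8 = 50·23326376704 + 1010205257 = 1167329040457 → 2372288047095/1167329040457
APPEND 46: p_9 = 46·2372288047095 + 47404701433 = 109172654867803, q_9 = 46·1167329040457 + 23326376704 = 53720462237726 → 109172654867803/53720462237726
APPEND 9: p_10 = 9·109172654867803 + 2372288047095 = 984926181857322, q_10 = 9·53720462237726 + 1167329040457 = 484651489179991 → 984926181857322/484651489179991
APPEND 28: p_11 = 28·984926181857322 + 109172654867803 = 27687105746872819, q_11 = 28·484651489179991 + 53720462237726 = 13623962159277474 → 27687105746872819/13623962159277474
APPEND 13: p_12 = 13·27687105746872819 + 984926181857322 = 360917300891203969, q_12 = 13·13623962159277474 + 484651489179991 = 177596159559787153 → 360917300891203969/177596159559787153
APPEND 24: p_13 = 24·360917300891203969 + 27687105746872819 = 8689702327135768075, q_13 = 24·177596159559787153 + 13623962159277474 = 4275931791594169146 → 8689702327135768075/4275931791594169146
APPEND 30: p_14 = 30·8689702327135768075 + 360917300891203969 = 261051987114964246219, q_14 = 30·4275931791594169146 + 177596159559787153 = 128455549907384861533 → 261051987114964246219/128455549907384861533
APPEND 39: p_15 = 39·261051987114964246219 + 8689702327135768075 = 10189717199810741370616, q_15 = 39·128455549907384861533 + 4275931791594169146 = 5014042378179603768933 → 10189717199810741370616/5014042378179603768933

2/1
91916/45229
4047267/1991534
186266198/91655793
47404701433/23326376704
27687105746872819/13623962159277474
360917300891203969/177596159559787153
10189717199810741370616/5014042378179603768933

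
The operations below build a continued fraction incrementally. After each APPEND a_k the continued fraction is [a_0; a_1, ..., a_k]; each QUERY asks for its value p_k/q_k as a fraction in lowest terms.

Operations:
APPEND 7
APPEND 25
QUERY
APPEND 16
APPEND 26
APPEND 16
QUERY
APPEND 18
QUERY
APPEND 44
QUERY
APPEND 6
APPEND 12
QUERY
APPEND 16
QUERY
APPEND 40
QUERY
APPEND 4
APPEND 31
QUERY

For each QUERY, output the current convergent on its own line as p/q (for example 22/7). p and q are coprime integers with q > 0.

176/25
1180007/167617
21313700/3027557
938982807/133380125
68801509311/9773079809
1106479359518/157172585251
44327975890031/6296676489849
5575297846398933/791956911373906

APPEND 7: p_0 = 7·1 + 0 = 7, q_0 = 7·0 + 1 = 1 → 7/1
APPEND 25: p_1 = 25·7 + 1 = 176, q_1 = 25·1 + 0 = 25 → 176/25
APPEND 16: p_2 = 16·176 + 7 = 2823, q_2 = 16·25 + 1 = 401 → 2823/401
APPEND 26: p_3 = 26·2823 + 176 = 73574, q_3 = 26·401 + 25 = 10451 → 73574/10451
APPEND 16: p_4 = 16·73574 + 2823 = 1180007, q_4 = 16·10451 + 401 = 167617 → 1180007/167617
APPEND 18: p_5 = 18·1180007 + 73574 = 21313700, q_5 = 18·167617 + 10451 = 3027557 → 21313700/3027557
APPEND 44: p_6 = 44·21313700 + 1180007 = 938982807, q_6 = 44·3027557 + 167617 = 133380125 → 938982807/133380125
APPEND 6: p_7 = 6·938982807 + 21313700 = 5655210542, q_7 = 6·133380125 + 3027557 = 803308307 → 5655210542/803308307
APPEND 12: p_8 = 12·5655210542 + 938982807 = 68801509311, q_8 = 12·803308307 + 133380125 = 9773079809 → 68801509311/9773079809
APPEND 16: p_9 = 16·68801509311 + 5655210542 = 1106479359518, q_9 = 16·9773079809 + 803308307 = 157172585251 → 1106479359518/157172585251
APPEND 40: p_10 = 40·1106479359518 + 68801509311 = 44327975890031, q_10 = 40·157172585251 + 9773079809 = 6296676489849 → 44327975890031/6296676489849
APPEND 4: p_11 = 4·44327975890031 + 1106479359518 = 178418382919642, q_11 = 4·6296676489849 + 157172585251 = 25343878544647 → 178418382919642/25343878544647
APPEND 31: p_12 = 31·178418382919642 + 44327975890031 = 5575297846398933, q_12 = 31·25343878544647 + 6296676489849 = 791956911373906 → 5575297846398933/791956911373906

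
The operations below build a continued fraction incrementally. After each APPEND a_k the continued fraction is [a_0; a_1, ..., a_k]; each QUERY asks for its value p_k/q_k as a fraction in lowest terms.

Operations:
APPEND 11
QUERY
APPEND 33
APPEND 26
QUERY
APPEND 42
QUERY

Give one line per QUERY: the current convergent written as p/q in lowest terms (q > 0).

11/1
9475/859
398314/36111

APPEND 11: p_0 = 11·1 + 0 = 11, q_0 = 11·0 + 1 = 1 → 11/1
APPEND 33: p_1 = 33·11 + 1 = 364, q_1 = 33·1 + 0 = 33 → 364/33
APPEND 26: p_2 = 26·364 + 11 = 9475, q_2 = 26·33 + 1 = 859 → 9475/859
APPEND 42: p_3 = 42·9475 + 364 = 398314, q_3 = 42·859 + 33 = 36111 → 398314/36111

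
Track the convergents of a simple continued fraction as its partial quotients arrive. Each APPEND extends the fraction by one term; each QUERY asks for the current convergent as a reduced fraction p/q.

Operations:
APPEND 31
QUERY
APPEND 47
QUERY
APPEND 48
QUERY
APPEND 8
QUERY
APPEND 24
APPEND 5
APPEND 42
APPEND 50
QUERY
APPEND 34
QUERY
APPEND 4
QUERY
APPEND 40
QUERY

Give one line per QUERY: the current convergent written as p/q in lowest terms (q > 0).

APPEND 31: p_0 = 31·1 + 0 = 31, q_0 = 31·0 + 1 = 1 → 31/1
APPEND 47: p_1 = 47·31 + 1 = 1458, q_1 = 47·1 + 0 = 47 → 1458/47
APPEND 48: p_2 = 48·1458 + 31 = 70015, q_2 = 48·47 + 1 = 2257 → 70015/2257
APPEND 8: p_3 = 8·70015 + 1458 = 561578, q_3 = 8·2257 + 47 = 18103 → 561578/18103
APPEND 24: p_4 = 24·561578 + 70015 = 13547887, q_4 = 24·18103 + 2257 = 436729 → 13547887/436729
APPEND 5: p_5 = 5·13547887 + 561578 = 68301013, q_5 = 5·436729 + 18103 = 2201748 → 68301013/2201748
APPEND 42: p_6 = 42·68301013 + 13547887 = 2882190433, q_6 = 42·2201748 + 436729 = 92910145 → 2882190433/92910145
APPEND 50: p_7 = 50·2882190433 + 68301013 = 144177822663, q_7 = 50·92910145 + 2201748 = 4647708998 → 144177822663/4647708998
APPEND 34: p_8 = 34·144177822663 + 2882190433 = 4904928160975, q_8 = 34·4647708998 + 92910145 = 158115016077 → 4904928160975/158115016077
APPEND 4: p_9 = 4·4904928160975 + 144177822663 = 19763890466563, q_9 = 4·158115016077 + 4647708998 = 637107773306 → 19763890466563/637107773306
APPEND 40: p_10 = 40·19763890466563 + 4904928160975 = 795460546823495, q_10 = 40·637107773306 + 158115016077 = 25642425948317 → 795460546823495/25642425948317

31/1
1458/47
70015/2257
561578/18103
144177822663/4647708998
4904928160975/158115016077
19763890466563/637107773306
795460546823495/25642425948317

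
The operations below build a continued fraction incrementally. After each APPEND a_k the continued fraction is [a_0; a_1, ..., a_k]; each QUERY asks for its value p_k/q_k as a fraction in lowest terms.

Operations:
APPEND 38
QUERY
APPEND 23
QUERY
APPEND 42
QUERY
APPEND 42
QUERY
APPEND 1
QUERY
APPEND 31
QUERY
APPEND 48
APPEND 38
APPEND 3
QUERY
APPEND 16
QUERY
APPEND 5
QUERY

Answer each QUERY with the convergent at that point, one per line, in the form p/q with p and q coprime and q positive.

APPEND 38: p_0 = 38·1 + 0 = 38, q_0 = 38·0 + 1 = 1 → 38/1
APPEND 23: p_1 = 23·38 + 1 = 875, q_1 = 23·1 + 0 = 23 → 875/23
APPEND 42: p_2 = 42·875 + 38 = 36788, q_2 = 42·23 + 1 = 967 → 36788/967
APPEND 42: p_3 = 42·36788 + 875 = 1545971, q_3 = 42·967 + 23 = 40637 → 1545971/40637
APPEND 1: p_4 = 1·1545971 + 36788 = 1582759, q_4 = 1·40637 + 967 = 41604 → 1582759/41604
APPEND 31: p_5 = 31·1582759 + 1545971 = 50611500, q_5 = 31·41604 + 40637 = 1330361 → 50611500/1330361
APPEND 48: p_6 = 48·50611500 + 1582759 = 2430934759, q_6 = 48·1330361 + 41604 = 63898932 → 2430934759/63898932
APPEND 38: p_7 = 38·2430934759 + 50611500 = 92426132342, q_7 = 38·63898932 + 1330361 = 2429489777 → 92426132342/2429489777
APPEND 3: p_8 = 3·92426132342 + 2430934759 = 279709331785, q_8 = 3·2429489777 + 63898932 = 7352368263 → 279709331785/7352368263
APPEND 16: p_9 = 16·279709331785 + 92426132342 = 4567775440902, q_9 = 16·7352368263 + 2429489777 = 120067381985 → 4567775440902/120067381985
APPEND 5: p_10 = 5·4567775440902 + 279709331785 = 23118586536295, q_10 = 5·120067381985 + 7352368263 = 607689278188 → 23118586536295/607689278188

38/1
875/23
36788/967
1545971/40637
1582759/41604
50611500/1330361
279709331785/7352368263
4567775440902/120067381985
23118586536295/607689278188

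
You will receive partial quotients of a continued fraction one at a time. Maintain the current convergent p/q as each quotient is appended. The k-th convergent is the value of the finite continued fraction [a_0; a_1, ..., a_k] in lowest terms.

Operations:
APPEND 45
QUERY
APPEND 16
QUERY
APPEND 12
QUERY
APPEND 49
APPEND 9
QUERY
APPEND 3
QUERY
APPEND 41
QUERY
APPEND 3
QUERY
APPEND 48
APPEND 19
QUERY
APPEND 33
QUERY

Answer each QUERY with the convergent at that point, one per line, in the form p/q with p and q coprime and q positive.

APPEND 45: p_0 = 45·1 + 0 = 45, q_0 = 45·0 + 1 = 1 → 45/1
APPEND 16: p_1 = 16·45 + 1 = 721, q_1 = 16·1 + 0 = 16 → 721/16
APPEND 12: p_2 = 12·721 + 45 = 8697, q_2 = 12·16 + 1 = 193 → 8697/193
APPEND 49: p_3 = 49·8697 + 721 = 426874, q_3 = 49·193 + 16 = 9473 → 426874/9473
APPEND 9: p_4 = 9·426874 + 8697 = 3850563, q_4 = 9·9473 + 193 = 85450 → 3850563/85450
APPEND 3: p_5 = 3·3850563 + 426874 = 11978563, q_5 = 3·85450 + 9473 = 265823 → 11978563/265823
APPEND 41: p_6 = 41·11978563 + 3850563 = 494971646, q_6 = 41·265823 + 85450 = 10984193 → 494971646/10984193
APPEND 3: p_7 = 3·494971646 + 11978563 = 1496893501, q_7 = 3·10984193 + 265823 = 33218402 → 1496893501/33218402
APPEND 48: p_8 = 48·1496893501 + 494971646 = 72345859694, q_8 = 48·33218402 + 10984193 = 1605467489 → 72345859694/1605467489
APPEND 19: p_9 = 19·72345859694 + 1496893501 = 1376068227687, q_9 = 19·1605467489 + 33218402 = 30537100693 → 1376068227687/30537100693
APPEND 33: p_10 = 33·1376068227687 + 72345859694 = 45482597373365, q_10 = 33·30537100693 + 1605467489 = 1009329790358 → 45482597373365/1009329790358

45/1
721/16
8697/193
3850563/85450
11978563/265823
494971646/10984193
1496893501/33218402
1376068227687/30537100693
45482597373365/1009329790358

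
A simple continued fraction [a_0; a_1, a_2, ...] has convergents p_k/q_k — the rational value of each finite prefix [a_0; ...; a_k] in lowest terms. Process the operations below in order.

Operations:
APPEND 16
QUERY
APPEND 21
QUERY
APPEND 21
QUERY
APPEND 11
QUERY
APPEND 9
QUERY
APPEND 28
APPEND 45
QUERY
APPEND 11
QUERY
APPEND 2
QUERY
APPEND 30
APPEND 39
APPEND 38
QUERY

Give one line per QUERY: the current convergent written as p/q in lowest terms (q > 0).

APPEND 16: p_0 = 16·1 + 0 = 16, q_0 = 16·0 + 1 = 1 → 16/1
APPEND 21: p_1 = 21·16 + 1 = 337, q_1 = 21·1 + 0 = 21 → 337/21
APPEND 21: p_2 = 21·337 + 16 = 7093, q_2 = 21·21 + 1 = 442 → 7093/442
APPEND 11: p_3 = 11·7093 + 337 = 78360, q_3 = 11·442 + 21 = 4883 → 78360/4883
APPEND 9: p_4 = 9·78360 + 7093 = 712333, q_4 = 9·4883 + 442 = 44389 → 712333/44389
APPEND 28: p_5 = 28·712333 + 78360 = 20023684, q_5 = 28·44389 + 4883 = 1247775 → 20023684/1247775
APPEND 45: p_6 = 45·20023684 + 712333 = 901778113, q_6 = 45·1247775 + 44389 = 56194264 → 901778113/56194264
APPEND 11: p_7 = 11·901778113 + 20023684 = 9939582927, q_7 = 11·56194264 + 1247775 = 619384679 → 9939582927/619384679
APPEND 2: p_8 = 2·9939582927 + 901778113 = 20780943967, q_8 = 2·619384679 + 56194264 = 1294963622 → 20780943967/1294963622
APPEND 30: p_9 = 30·20780943967 + 9939582927 = 633367901937, q_9 = 30·1294963622 + 619384679 = 39468293339 → 633367901937/39468293339
APPEND 39: p_10 = 39·633367901937 + 20780943967 = 24722129119510, q_10 = 39·39468293339 + 1294963622 = 1540558403843 → 24722129119510/1540558403843
APPEND 38: p_11 = 38·24722129119510 + 633367901937 = 940074274443317, q_11 = 38·1540558403843 + 39468293339 = 58580687639373 → 940074274443317/58580687639373

16/1
337/21
7093/442
78360/4883
712333/44389
901778113/56194264
9939582927/619384679
20780943967/1294963622
940074274443317/58580687639373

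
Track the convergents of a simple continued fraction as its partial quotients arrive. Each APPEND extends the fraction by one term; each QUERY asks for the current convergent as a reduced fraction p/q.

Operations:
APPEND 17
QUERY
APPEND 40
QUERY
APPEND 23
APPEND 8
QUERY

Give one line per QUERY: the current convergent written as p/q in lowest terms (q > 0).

17/1
681/40
126121/7408

APPEND 17: p_0 = 17·1 + 0 = 17, q_0 = 17·0 + 1 = 1 → 17/1
APPEND 40: p_1 = 40·17 + 1 = 681, q_1 = 40·1 + 0 = 40 → 681/40
APPEND 23: p_2 = 23·681 + 17 = 15680, q_2 = 23·40 + 1 = 921 → 15680/921
APPEND 8: p_3 = 8·15680 + 681 = 126121, q_3 = 8·921 + 40 = 7408 → 126121/7408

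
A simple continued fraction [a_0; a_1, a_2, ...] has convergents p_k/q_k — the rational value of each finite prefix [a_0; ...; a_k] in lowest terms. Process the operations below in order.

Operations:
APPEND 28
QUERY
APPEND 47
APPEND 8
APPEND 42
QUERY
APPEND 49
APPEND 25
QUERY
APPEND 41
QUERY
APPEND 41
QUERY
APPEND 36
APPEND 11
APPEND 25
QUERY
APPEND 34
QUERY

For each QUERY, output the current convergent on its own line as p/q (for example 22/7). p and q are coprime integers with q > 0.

APPEND 28: p_0 = 28·1 + 0 = 28, q_0 = 28·0 + 1 = 1 → 28/1
APPEND 47: p_1 = 47·28 + 1 = 1317, q_1 = 47·1 + 0 = 47 → 1317/47
APPEND 8: p_2 = 8·1317 + 28 = 10564, q_2 = 8·47 + 1 = 377 → 10564/377
APPEND 42: p_3 = 42·10564 + 1317 = 445005, q_3 = 42·377 + 47 = 15881 → 445005/15881
APPEND 49: p_4 = 49·445005 + 10564 = 21815809, q_4 = 49·15881 + 377 = 778546 → 21815809/778546
APPEND 25: p_5 = 25·21815809 + 445005 = 545840230, q_5 = 25·778546 + 15881 = 19479531 → 545840230/19479531
APPEND 41: p_6 = 41·545840230 + 21815809 = 22401265239, q_6 = 41·19479531 + 778546 = 799439317 → 22401265239/799439317
APPEND 41: p_7 = 41·22401265239 + 545840230 = 918997715029, q_7 = 41·799439317 + 19479531 = 32796491528 → 918997715029/32796491528
APPEND 36: p_8 = 36·918997715029 + 22401265239 = 33106319006283, q_8 = 36·32796491528 + 799439317 = 1181473134325 → 33106319006283/1181473134325
APPEND 11: p_9 = 11·33106319006283 + 918997715029 = 365088506784142, q_9 = 11·1181473134325 + 32796491528 = 13029000969103 → 365088506784142/13029000969103
APPEND 25: p_10 = 25·365088506784142 + 33106319006283 = 9160318988609833, q_10 = 25·13029000969103 + 1181473134325 = 326906497361900 → 9160318988609833/326906497361900
APPEND 34: p_11 = 34·9160318988609833 + 365088506784142 = 311815934119518464, q_11 = 34·326906497361900 + 13029000969103 = 11127849911273703 → 311815934119518464/11127849911273703

28/1
445005/15881
545840230/19479531
22401265239/799439317
918997715029/32796491528
9160318988609833/326906497361900
311815934119518464/11127849911273703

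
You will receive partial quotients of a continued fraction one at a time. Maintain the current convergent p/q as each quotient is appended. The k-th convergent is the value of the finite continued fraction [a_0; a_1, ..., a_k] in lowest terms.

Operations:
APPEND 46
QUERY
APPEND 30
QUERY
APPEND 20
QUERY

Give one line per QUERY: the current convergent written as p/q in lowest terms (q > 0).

APPEND 46: p_0 = 46·1 + 0 = 46, q_0 = 46·0 + 1 = 1 → 46/1
APPEND 30: p_1 = 30·46 + 1 = 1381, q_1 = 30·1 + 0 = 30 → 1381/30
APPEND 20: p_2 = 20·1381 + 46 = 27666, q_2 = 20·30 + 1 = 601 → 27666/601

46/1
1381/30
27666/601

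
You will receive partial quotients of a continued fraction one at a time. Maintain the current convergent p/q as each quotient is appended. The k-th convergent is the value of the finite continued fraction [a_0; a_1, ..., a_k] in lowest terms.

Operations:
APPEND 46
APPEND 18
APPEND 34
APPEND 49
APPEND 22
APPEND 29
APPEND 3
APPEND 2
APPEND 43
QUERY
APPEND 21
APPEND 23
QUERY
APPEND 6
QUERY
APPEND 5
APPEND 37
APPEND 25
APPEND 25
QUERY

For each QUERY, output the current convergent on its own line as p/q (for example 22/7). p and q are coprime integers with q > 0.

APPEND 46: p_0 = 46·1 + 0 = 46, q_0 = 46·0 + 1 = 1 → 46/1
APPEND 18: p_1 = 18·46 + 1 = 829, q_1 = 18·1 + 0 = 18 → 829/18
APPEND 34: p_2 = 34·829 + 46 = 28232, q_2 = 34·18 + 1 = 613 → 28232/613
APPEND 49: p_3 = 49·28232 + 829 = 1384197, q_3 = 49·613 + 18 = 30055 → 1384197/30055
APPEND 22: p_4 = 22·1384197 + 28232 = 30480566, q_4 = 22·30055 + 613 = 661823 → 30480566/661823
APPEND 29: p_5 = 29·30480566 + 1384197 = 885320611, q_5 = 29·661823 + 30055 = 19222922 → 885320611/19222922
APPEND 3: p_6 = 3·885320611 + 30480566 = 2686442399, q_6 = 3·19222922 + 661823 = 58330589 → 2686442399/58330589
APPEND 2: p_7 = 2·2686442399 + 885320611 = 6258205409, q_7 = 2·58330589 + 19222922 = 135884100 → 6258205409/135884100
APPEND 43: p_8 = 43·6258205409 + 2686442399 = 271789274986, q_8 = 43·135884100 + 58330589 = 5901346889 → 271789274986/5901346889
APPEND 21: p_9 = 21·271789274986 + 6258205409 = 5713832980115, q_9 = 21·5901346889 + 135884100 = 124064168769 → 5713832980115/124064168769
APPEND 23: p_10 = 23·5713832980115 + 271789274986 = 131689947817631, q_10 = 23·124064168769 + 5901346889 = 2859377228576 → 131689947817631/2859377228576
APPEND 6: p_11 = 6·131689947817631 + 5713832980115 = 795853519885901, q_11 = 6·2859377228576 + 124064168769 = 17280327540225 → 795853519885901/17280327540225
APPEND 5: p_12 = 5·795853519885901 + 131689947817631 = 4110957547247136, q_12 = 5·17280327540225 + 2859377228576 = 89261014929701 → 4110957547247136/89261014929701
APPEND 37: p_13 = 37·4110957547247136 + 795853519885901 = 152901282768029933, q_13 = 37·89261014929701 + 17280327540225 = 3319937879939162 → 152901282768029933/3319937879939162
APPEND 25: p_14 = 25·152901282768029933 + 4110957547247136 = 3826643026747995461, q_14 = 25·3319937879939162 + 89261014929701 = 83087708013408751 → 3826643026747995461/83087708013408751
APPEND 25: p_15 = 25·3826643026747995461 + 152901282768029933 = 95818976951467916458, q_15 = 25·83087708013408751 + 3319937879939162 = 2080512638215157937 → 95818976951467916458/2080512638215157937

271789274986/5901346889
131689947817631/2859377228576
795853519885901/17280327540225
95818976951467916458/2080512638215157937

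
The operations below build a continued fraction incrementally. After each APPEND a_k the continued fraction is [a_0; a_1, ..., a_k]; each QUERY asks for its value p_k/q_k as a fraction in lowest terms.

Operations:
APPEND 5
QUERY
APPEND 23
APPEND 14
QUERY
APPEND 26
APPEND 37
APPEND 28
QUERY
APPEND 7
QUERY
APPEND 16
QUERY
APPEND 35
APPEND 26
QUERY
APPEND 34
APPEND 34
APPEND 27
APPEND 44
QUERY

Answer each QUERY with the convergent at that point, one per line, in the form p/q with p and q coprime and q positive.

APPEND 5: p_0 = 5·1 + 0 = 5, q_0 = 5·0 + 1 = 1 → 5/1
APPEND 23: p_1 = 23·5 + 1 = 116, q_1 = 23·1 + 0 = 23 → 116/23
APPEND 14: p_2 = 14·116 + 5 = 1629, q_2 = 14·23 + 1 = 323 → 1629/323
APPEND 26: p_3 = 26·1629 + 116 = 42470, q_3 = 26·323 + 23 = 8421 → 42470/8421
APPEND 37: p_4 = 37·42470 + 1629 = 1573019, q_4 = 37·8421 + 323 = 311900 → 1573019/311900
APPEND 28: p_5 = 28·1573019 + 42470 = 44087002, q_5 = 28·311900 + 8421 = 8741621 → 44087002/8741621
APPEND 7: p_6 = 7·44087002 + 1573019 = 310182033, q_6 = 7·8741621 + 311900 = 61503247 → 310182033/61503247
APPEND 16: p_7 = 16·310182033 + 44087002 = 5006999530, q_7 = 16·61503247 + 8741621 = 992793573 → 5006999530/992793573
APPEND 35: p_8 = 35·5006999530 + 310182033 = 175555165583, q_8 = 35·992793573 + 61503247 = 34809278302 → 175555165583/34809278302
APPEND 26: p_9 = 26·175555165583 + 5006999530 = 4569441304688, q_9 = 26·34809278302 + 992793573 = 906034029425 → 4569441304688/906034029425
APPEND 34: p_10 = 34·4569441304688 + 175555165583 = 155536559524975, q_10 = 34·906034029425 + 34809278302 = 30839966278752 → 155536559524975/30839966278752
APPEND 34: p_11 = 34·155536559524975 + 4569441304688 = 5292812465153838, q_11 = 34·30839966278752 + 906034029425 = 1049464887506993 → 5292812465153838/1049464887506993
APPEND 27: p_12 = 27·5292812465153838 + 155536559524975 = 143061473118678601, q_12 = 27·1049464887506993 + 30839966278752 = 28366391928967563 → 143061473118678601/28366391928967563
APPEND 44: p_13 = 44·143061473118678601 + 5292812465153838 = 6299997629687012282, q_13 = 44·28366391928967563 + 1049464887506993 = 1249170709762079765 → 6299997629687012282/1249170709762079765

5/1
1629/323
44087002/8741621
310182033/61503247
5006999530/992793573
4569441304688/906034029425
6299997629687012282/1249170709762079765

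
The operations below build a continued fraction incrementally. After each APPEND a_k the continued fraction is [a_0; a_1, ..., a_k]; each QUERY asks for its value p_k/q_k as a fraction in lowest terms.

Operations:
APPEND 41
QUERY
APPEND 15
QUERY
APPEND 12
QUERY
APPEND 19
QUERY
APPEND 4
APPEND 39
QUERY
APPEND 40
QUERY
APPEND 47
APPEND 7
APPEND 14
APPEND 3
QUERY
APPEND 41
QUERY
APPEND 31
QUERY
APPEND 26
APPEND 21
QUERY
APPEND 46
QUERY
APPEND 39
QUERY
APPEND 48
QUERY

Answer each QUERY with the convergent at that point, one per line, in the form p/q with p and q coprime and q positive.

APPEND 41: p_0 = 41·1 + 0 = 41, q_0 = 41·0 + 1 = 1 → 41/1
APPEND 15: p_1 = 15·41 + 1 = 616, q_1 = 15·1 + 0 = 15 → 616/15
APPEND 12: p_2 = 12·616 + 41 = 7433, q_2 = 12·15 + 1 = 181 → 7433/181
APPEND 19: p_3 = 19·7433 + 616 = 141843, q_3 = 19·181 + 15 = 3454 → 141843/3454
APPEND 4: p_4 = 4·141843 + 7433 = 574805, q_4 = 4·3454 + 181 = 13997 → 574805/13997
APPEND 39: p_5 = 39·574805 + 141843 = 22559238, q_5 = 39·13997 + 3454 = 549337 → 22559238/549337
APPEND 40: p_6 = 40·22559238 + 574805 = 902944325, q_6 = 40·549337 + 13997 = 21987477 → 902944325/21987477
APPEND 47: p_7 = 47·902944325 + 22559238 = 42460942513, q_7 = 47·21987477 + 549337 = 1033960756 → 42460942513/1033960756
APPEND 7: p_8 = 7·42460942513 + 902944325 = 298129541916, q_8 = 7·1033960756 + 21987477 = 7259712769 → 298129541916/7259712769
APPEND 14: p_9 = 14·298129541916 + 42460942513 = 4216274529337, q_9 = 14·7259712769 + 1033960756 = 102669939522 → 4216274529337/102669939522
APPEND 3: p_10 = 3·4216274529337 + 298129541916 = 12946953129927, q_10 = 3·102669939522 + 7259712769 = 315269531335 → 12946953129927/315269531335
APPEND 41: p_11 = 41·12946953129927 + 4216274529337 = 535041352856344, q_11 = 41·315269531335 + 102669939522 = 13028720724257 → 535041352856344/13028720724257
APPEND 31: p_12 = 31·535041352856344 + 12946953129927 = 16599228891676591, q_12 = 31·13028720724257 + 315269531335 = 404205611983302 → 16599228891676591/404205611983302
APPEND 26: p_13 = 26·16599228891676591 + 535041352856344 = 432114992536447710, q_13 = 26·404205611983302 + 13028720724257 = 10522374632290109 → 432114992536447710/10522374632290109
APPEND 21: p_14 = 21·432114992536447710 + 16599228891676591 = 9091014072157078501, q_14 = 21·10522374632290109 + 404205611983302 = 221374072890075591 → 9091014072157078501/221374072890075591
APPEND 46: p_15 = 46·9091014072157078501 + 432114992536447710 = 418618762311762058756, q_15 = 46·221374072890075591 + 10522374632290109 = 10193729727575767295 → 418618762311762058756/10193729727575767295
APPEND 39: p_16 = 39·418618762311762058756 + 9091014072157078501 = 16335222744230877369985, q_16 = 39·10193729727575767295 + 221374072890075591 = 397776833448345000096 → 16335222744230877369985/397776833448345000096
APPEND 48: p_17 = 48·16335222744230877369985 + 418618762311762058756 = 784509310485393875818036, q_17 = 48·397776833448345000096 + 10193729727575767295 = 19103481735248135771903 → 784509310485393875818036/19103481735248135771903

41/1
616/15
7433/181
141843/3454
22559238/549337
902944325/21987477
12946953129927/315269531335
535041352856344/13028720724257
16599228891676591/404205611983302
9091014072157078501/221374072890075591
418618762311762058756/10193729727575767295
16335222744230877369985/397776833448345000096
784509310485393875818036/19103481735248135771903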